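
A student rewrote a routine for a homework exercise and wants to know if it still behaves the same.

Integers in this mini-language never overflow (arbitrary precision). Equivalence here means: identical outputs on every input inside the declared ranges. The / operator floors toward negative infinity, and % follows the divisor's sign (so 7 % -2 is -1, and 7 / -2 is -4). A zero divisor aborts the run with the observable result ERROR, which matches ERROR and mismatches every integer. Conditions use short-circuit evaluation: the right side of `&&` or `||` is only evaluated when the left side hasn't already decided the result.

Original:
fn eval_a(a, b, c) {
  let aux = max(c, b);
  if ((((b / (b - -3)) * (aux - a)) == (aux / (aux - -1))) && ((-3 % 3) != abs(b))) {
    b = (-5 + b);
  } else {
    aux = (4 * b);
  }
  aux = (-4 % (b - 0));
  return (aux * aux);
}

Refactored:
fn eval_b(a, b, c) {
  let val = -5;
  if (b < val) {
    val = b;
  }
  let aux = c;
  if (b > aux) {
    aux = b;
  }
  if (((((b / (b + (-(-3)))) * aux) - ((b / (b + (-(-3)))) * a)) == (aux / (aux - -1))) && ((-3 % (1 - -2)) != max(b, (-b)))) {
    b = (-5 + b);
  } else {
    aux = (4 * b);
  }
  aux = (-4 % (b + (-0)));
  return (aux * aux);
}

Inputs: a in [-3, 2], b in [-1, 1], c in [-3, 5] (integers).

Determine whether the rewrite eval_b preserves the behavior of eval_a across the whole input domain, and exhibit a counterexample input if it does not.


This is a faithful refactor — min/max/abs usage differs; also comparison usage differs; also arithmetic usage differs; also local variable names differ; also branching structure differs; also statement counts differ; also constant usage differs, but the computed results match everywhere.
Tracing a=1, b=0, c=5: eval_a: aux := 5 | ((((b / (b - -3)) * (aux - a)) == (aux / (aux - -1))) && ((-3 % 3) != abs(b))): false | aux := 0 | divide-by-zero, output ERROR | eval_b: val := -5 | (b < val): false | aux := 5 | (b > aux): false | (((((b / (b + (-(-3)))) * aux) - ((b / (b + (-(-3)))) * a)) == (aux / (aux - -1))) && ((-3 % (1 - -2)) != max(b, (-b)))): false | aux := 0 | divide-by-zero, output ERROR — matching result ERROR.
Sweeping the whole domain (162 inputs) finds no disagreement.
verdict: equivalent


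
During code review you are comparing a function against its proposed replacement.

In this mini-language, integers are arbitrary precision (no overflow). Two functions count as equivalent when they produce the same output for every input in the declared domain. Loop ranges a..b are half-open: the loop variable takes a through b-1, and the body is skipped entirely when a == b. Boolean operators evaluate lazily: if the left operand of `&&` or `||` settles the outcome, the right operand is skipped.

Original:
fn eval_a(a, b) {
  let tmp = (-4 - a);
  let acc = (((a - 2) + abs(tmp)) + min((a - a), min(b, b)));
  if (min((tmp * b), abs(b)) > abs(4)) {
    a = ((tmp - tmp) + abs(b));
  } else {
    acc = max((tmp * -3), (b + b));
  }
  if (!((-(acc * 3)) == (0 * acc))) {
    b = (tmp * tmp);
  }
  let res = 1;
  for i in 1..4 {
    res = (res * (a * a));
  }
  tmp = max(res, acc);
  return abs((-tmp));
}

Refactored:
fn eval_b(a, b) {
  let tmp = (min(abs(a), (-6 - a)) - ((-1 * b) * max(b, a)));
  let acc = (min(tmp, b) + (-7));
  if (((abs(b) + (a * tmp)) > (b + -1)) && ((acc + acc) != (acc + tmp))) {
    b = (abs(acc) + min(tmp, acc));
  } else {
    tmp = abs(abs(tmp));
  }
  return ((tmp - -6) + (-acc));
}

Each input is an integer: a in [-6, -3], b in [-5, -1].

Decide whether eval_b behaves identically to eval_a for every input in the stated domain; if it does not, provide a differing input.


The rewrite breaks on a=-6, b=-5, where the results are 46656 and 43.
eval_a: tmp = 2; acc = -11; (min((tmp * b), abs(b)) > abs(4)) -> false; acc = -6; (!((-(acc * 3)) == (0 * acc))) -> true; b = 4; res = 1; [i=1]; res = 36; [i=2]; res = 1296; [i=3]; res = 46656; tmp = 46656; return 46656
eval_b: tmp = 25; acc = -12; (((abs(b) + (a * tmp)) > (b + -1)) && ((acc + acc) != (acc + tmp))) -> false; tmp = 25; return 43
verdict: not equivalent; witness: a=-6, b=-5


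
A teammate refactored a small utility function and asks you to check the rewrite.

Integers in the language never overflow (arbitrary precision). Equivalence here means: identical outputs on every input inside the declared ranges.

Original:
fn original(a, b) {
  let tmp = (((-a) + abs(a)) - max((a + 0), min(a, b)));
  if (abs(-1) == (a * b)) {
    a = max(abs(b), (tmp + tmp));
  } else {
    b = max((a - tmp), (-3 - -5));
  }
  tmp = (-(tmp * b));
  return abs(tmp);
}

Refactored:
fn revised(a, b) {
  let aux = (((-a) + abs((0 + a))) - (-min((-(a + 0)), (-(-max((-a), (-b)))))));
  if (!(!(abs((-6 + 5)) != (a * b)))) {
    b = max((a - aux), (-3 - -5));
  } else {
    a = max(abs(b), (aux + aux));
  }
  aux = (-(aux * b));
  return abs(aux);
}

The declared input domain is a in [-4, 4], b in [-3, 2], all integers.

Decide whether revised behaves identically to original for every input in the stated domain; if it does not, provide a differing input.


Side by side, the visible changes include: comparison usage differs, plus arithmetic usage differs, plus constant usage differs, plus boolean connective usage differs, plus local variable names differ.
Tracing a=-4, b=-1: original: tmp becomes 12; next (abs(-1) == (a * b)) evaluates to false; next b becomes 2; next tmp becomes -24; next final value 24 | revised: aux becomes 12; next (!(!(abs((-6 + 5)) != (a * b)))) evaluates to true; next b becomes 2; next aux becomes -24; next final value 24 — matching result 24.
An exhaustive pass over the 54 declared inputs shows identical outputs.
verdict: equivalent


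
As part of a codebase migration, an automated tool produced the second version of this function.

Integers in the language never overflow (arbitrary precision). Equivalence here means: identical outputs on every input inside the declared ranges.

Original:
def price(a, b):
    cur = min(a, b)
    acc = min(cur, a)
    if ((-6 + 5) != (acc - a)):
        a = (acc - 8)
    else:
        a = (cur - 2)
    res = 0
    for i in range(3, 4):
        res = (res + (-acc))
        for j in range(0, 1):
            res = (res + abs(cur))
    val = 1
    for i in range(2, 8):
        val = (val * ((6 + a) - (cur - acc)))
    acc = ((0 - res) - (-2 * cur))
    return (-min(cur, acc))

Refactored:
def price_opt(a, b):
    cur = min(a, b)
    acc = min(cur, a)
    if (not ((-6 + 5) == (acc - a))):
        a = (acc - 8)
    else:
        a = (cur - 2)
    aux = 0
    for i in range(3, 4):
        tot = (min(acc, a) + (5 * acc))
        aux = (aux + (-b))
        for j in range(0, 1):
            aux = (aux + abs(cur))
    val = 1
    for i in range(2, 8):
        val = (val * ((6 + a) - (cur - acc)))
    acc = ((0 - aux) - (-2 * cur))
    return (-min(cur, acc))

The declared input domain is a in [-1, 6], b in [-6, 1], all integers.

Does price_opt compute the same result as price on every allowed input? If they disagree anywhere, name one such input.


Consider the input a=-1, b=0.
price: cur=-1, then acc=-1, then ((-6 + 5) != (acc - a)) is true, then a=-9, then res=0, then (i=3), then res=1, then (j=0), then res=2, then val=1, then (i=2), then val=-3, then (i=3), then val=9, then (i=4), then val=-27, then (i=5), then val=81, then (i=6), then val=-243, then (i=7), then val=729, then acc=-4, then returns 4
price_opt: cur=-1, then acc=-1, then (not ((-6 + 5) == (acc - a))) is true, then a=-9, then aux=0, then (i=3), then tot=-14, then aux=0, then (j=0), then aux=1, then val=1, then (i=2), then val=-3, then (i=3), then val=9, then (i=4), then val=-27, then (i=5), then val=81, then (i=6), then val=-243, then (i=7), then val=729, then acc=-3, then returns 3
4 vs 3 — the two versions disagree here.
verdict: not equivalent; witness: a=-1, b=0


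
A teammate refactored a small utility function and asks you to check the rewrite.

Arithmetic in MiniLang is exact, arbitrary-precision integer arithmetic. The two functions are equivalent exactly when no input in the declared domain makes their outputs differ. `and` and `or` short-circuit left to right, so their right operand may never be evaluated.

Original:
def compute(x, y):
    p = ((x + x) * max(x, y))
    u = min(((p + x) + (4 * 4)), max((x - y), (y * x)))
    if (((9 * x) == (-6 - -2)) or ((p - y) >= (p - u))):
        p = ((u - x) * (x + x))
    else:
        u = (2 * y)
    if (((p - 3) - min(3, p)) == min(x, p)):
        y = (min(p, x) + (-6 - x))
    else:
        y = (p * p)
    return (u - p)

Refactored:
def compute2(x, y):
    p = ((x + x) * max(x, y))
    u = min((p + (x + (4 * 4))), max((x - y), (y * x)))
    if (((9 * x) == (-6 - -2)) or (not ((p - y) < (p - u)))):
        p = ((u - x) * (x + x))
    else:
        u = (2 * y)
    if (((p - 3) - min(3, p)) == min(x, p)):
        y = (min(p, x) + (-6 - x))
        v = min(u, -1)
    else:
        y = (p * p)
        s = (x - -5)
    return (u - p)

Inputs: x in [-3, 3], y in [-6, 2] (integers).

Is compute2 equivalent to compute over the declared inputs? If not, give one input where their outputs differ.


Reading the diff, among the changes: min/max/abs usage differs; and constant usage differs; and local variable names differ; and comparison usage differs; and statement counts differ; and arithmetic usage differs; and boolean connective usage differs.
One worked example (x=-3, y=-6) — compute: p := 18 | u := 18 | (((9 * x) == (-6 - -2)) or ((p - y) >= (p - u))): true | p := -126 | (((p - 3) - min(3, p)) == min(x, p)): false | y := 15876 | result 144; compute2: p := 18 | u := 18 | (((9 * x) == (-6 - -2)) or (not ((p - y) < (p - u)))): true | p := -126 | (((p - 3) - min(3, p)) == min(x, p)): false | y := 15876 | s := 2 | result 144; agreement on 144.
Checked all 63 inputs in the declared domain: the outputs agree on every one.
verdict: equivalent


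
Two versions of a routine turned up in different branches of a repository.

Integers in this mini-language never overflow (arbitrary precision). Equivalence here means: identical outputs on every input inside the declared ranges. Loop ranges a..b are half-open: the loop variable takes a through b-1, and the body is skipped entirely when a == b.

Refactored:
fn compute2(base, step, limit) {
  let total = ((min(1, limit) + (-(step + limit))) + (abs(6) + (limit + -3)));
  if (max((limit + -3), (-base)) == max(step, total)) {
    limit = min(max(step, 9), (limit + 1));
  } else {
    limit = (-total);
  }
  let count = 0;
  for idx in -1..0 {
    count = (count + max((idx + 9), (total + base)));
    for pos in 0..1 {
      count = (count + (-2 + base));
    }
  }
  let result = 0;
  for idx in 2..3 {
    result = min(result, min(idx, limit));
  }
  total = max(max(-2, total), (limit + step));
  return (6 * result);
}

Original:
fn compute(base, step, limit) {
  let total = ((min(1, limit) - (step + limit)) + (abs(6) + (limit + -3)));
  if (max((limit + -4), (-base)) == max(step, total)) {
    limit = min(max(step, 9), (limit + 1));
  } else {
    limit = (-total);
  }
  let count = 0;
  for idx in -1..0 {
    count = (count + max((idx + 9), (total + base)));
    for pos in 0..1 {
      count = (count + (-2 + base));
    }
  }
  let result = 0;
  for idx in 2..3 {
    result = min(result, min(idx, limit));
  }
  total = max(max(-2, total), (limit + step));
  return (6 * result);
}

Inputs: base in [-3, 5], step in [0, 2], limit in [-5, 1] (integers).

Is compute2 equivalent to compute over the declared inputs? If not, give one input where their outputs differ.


Equivalent. The one real change (`-4` became `-3`) has no effect anywhere in the declared ranges.
Every one of the 189 inputs gives matching results.
One worked example (base=5, step=1, limit=1) — compute: total becomes 3; next (max((limit + -4), (-base)) == max(step, total)) evaluates to false; next limit becomes -3; next count becomes 0; next at idx=-1:; next count becomes 8; next at pos=0:; next count becomes 11; next result becomes 0; next at idx=2:; next result becomes -3; next total becomes 3; next final value -18; compute2: total becomes 3; next (max((limit + -3), (-base)) == max(step, total)) evaluates to false; next limit becomes -3; next count becomes 0; next at idx=-1:; next count becomes 8; next at pos=0:; next count becomes 11; next result becomes 0; next at idx=2:; next result becomes -3; next total becomes 3; next final value -18; agreement on -18.
verdict: equivalent


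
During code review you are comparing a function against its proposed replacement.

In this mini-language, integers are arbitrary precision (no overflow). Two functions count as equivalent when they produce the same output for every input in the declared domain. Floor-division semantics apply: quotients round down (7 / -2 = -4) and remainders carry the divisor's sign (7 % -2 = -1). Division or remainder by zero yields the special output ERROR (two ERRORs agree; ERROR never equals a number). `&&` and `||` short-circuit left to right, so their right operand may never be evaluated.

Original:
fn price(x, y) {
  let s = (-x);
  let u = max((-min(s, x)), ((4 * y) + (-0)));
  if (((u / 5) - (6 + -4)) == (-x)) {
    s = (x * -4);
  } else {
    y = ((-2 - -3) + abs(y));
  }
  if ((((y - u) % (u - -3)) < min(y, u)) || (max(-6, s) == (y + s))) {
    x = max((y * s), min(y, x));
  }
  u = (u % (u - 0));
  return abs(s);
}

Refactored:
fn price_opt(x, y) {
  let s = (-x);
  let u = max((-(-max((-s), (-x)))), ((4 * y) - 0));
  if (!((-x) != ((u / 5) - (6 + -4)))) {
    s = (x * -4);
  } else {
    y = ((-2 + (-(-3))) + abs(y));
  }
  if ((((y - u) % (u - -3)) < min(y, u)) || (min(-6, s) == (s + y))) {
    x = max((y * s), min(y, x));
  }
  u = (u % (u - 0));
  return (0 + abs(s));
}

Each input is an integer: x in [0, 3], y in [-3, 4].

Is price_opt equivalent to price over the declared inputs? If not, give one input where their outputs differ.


Equivalent. The suspicious edit (`max(-6, s)` became `min(-6, s)`) never changes the result for any input inside the declared domain.
Sweeping the whole domain (32 inputs) finds no disagreement.
Spot check at x=0, y=3 — price: s = 0; u = 12; (((u / 5) - (6 + -4)) == (-x)) -> true; s = 0; ((((y - u) % (u - -3)) < min(y, u)) || (max(-6, s) == (y + s))) -> false; u = 0; return 0. price_opt: s = 0; u = 12; (!((-x) != ((u / 5) - (6 + -4)))) -> true; s = 0; ((((y - u) % (u - -3)) < min(y, u)) || (min(-6, s) == (s + y))) -> false; u = 0; return 0. Both give 0.
verdict: equivalent


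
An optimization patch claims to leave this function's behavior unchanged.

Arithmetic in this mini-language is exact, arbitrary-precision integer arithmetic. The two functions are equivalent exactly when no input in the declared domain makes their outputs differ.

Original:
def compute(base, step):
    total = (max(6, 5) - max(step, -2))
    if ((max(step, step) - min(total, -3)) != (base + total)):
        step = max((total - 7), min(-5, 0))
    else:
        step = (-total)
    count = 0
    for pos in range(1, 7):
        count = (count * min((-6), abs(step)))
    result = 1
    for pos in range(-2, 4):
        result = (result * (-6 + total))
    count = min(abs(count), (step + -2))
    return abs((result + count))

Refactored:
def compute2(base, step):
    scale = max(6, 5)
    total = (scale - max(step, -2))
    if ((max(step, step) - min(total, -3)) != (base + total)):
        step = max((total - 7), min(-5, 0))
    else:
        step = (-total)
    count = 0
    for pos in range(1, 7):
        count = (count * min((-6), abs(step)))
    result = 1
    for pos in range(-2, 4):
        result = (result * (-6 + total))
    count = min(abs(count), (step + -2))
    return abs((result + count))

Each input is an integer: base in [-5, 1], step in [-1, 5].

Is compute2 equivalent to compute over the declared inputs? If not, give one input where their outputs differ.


Comparing the listings, the differences include: statement counts differ; and local variable names differ.
Spot check at base=-1, step=0 — compute: total = 6; ((max(step, step) - min(total, -3)) != (base + total)) -> true; step = -1; count = 0; [pos=1]; count = 0; [pos=2]; count = 0; [pos=3]; count = 0; [pos=4]; count = 0; [pos=5]; count = 0; [pos=6]; count = 0; result = 1; [pos=-2]; result = 0; [pos=-1]; result = 0; [pos=0]; result = 0; [pos=1]; result = 0; [pos=2]; result = 0; [pos=3]; result = 0; count = -3; return 3. compute2: scale = 6; total = 6; ((max(step, step) - min(total, -3)) != (base + total)) -> true; step = -1; count = 0; [pos=1]; count = 0; [pos=2]; count = 0; [pos=3]; count = 0; [pos=4]; count = 0; [pos=5]; count = 0; [pos=6]; count = 0; result = 1; [pos=-2]; result = 0; [pos=-1]; result = 0; [pos=0]; result = 0; [pos=1]; result = 0; [pos=2]; result = 0; [pos=3]; result = 0; count = -3; return 3. Both give 3.
Checked all 49 inputs in the declared domain: the outputs agree on every one.
verdict: equivalent


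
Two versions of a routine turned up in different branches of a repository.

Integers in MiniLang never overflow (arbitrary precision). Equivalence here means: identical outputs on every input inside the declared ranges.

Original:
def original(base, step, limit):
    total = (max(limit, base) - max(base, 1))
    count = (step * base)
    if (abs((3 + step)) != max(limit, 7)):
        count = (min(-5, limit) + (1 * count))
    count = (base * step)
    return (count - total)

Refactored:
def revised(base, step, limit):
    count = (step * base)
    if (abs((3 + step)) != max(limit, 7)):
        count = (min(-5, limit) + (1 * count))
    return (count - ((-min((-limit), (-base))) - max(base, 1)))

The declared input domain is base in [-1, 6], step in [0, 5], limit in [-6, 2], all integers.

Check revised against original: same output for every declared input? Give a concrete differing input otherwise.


base=-1, step=0, limit=-6 yields 2 from original but -4 from revised.
verdict: not equivalent; witness: base=-1, step=0, limit=-6


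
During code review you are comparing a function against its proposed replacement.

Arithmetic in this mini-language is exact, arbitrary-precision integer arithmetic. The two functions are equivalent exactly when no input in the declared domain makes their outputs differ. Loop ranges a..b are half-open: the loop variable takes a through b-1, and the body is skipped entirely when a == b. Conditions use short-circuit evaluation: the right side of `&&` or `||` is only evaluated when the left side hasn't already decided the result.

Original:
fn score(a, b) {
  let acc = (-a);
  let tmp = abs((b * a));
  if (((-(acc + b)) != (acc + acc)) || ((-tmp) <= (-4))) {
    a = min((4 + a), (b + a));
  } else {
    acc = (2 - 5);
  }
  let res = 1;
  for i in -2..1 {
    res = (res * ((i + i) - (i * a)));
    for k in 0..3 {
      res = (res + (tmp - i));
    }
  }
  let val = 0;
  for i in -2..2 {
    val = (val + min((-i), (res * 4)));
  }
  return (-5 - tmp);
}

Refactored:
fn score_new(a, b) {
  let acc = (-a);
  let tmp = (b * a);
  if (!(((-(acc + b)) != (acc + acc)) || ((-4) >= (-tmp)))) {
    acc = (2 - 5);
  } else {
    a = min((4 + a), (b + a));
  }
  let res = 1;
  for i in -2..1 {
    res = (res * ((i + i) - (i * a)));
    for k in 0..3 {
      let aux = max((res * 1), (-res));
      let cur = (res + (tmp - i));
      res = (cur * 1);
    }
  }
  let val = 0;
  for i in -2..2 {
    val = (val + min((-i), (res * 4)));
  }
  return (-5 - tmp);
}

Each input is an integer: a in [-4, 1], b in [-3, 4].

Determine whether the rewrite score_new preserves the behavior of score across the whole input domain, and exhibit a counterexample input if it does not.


a=-4, b=1 yields -9 from score but -1 from score_new.
verdict: not equivalent; witness: a=-4, b=1


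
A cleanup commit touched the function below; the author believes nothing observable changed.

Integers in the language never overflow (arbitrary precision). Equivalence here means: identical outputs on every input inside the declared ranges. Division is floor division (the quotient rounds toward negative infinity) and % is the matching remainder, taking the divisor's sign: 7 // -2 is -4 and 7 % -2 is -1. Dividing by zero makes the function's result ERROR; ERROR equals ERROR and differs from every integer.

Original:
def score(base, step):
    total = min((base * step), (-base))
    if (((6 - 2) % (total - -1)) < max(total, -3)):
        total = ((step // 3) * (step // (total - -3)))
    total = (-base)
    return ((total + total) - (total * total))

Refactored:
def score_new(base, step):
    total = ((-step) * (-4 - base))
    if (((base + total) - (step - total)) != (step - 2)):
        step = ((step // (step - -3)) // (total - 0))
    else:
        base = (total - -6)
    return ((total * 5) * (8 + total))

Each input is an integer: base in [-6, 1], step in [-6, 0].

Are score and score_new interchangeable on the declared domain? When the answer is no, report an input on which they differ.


Consider the input base=-6, step=-6.
score: total = 6; (((6 - 2) % (total - -1)) < max(total, -3)) -> true; total = 2; total = 6; return -24
score_new: total = 12; (((base + total) - (step - total)) != (step - 2)) -> true; step = 0; return 1200
-24 against 1200: the behavior changed.
verdict: not equivalent; witness: base=-6, step=-6


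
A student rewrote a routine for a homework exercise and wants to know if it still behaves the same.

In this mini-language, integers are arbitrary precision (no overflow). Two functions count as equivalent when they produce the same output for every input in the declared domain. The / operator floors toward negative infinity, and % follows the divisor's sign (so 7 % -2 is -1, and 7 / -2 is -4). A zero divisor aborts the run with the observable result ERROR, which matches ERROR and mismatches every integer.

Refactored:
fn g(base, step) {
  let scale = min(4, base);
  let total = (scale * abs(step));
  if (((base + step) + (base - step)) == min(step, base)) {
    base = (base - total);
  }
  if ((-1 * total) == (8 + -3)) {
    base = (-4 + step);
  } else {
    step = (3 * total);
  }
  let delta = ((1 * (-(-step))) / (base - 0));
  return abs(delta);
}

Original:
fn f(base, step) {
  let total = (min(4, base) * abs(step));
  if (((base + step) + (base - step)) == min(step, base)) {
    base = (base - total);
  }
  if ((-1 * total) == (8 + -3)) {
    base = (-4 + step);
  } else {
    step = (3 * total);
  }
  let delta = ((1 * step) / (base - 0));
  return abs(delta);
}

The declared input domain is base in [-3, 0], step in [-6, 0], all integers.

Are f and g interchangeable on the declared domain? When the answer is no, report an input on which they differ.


This is a faithful refactor — statement counts differ; also local variable names differ, but the computed results match everywhere.
As a probe, take base=-3, step=-6: f runs total becomes -18; next (((base + step) + (base - step)) == min(step, base)) evaluates to true; next base becomes 15; next ((-1 * total) == (8 + -3)) evaluates to false; next step becomes -54; next delta becomes -4; next final value 4; g runs scale becomes -3; next total becomes -18; next (((base + step) + (base - step)) == min(step, base)) evaluates to true; next base becomes 15; next ((-1 * total) == (8 + -3)) evaluates to false; next step becomes -54; next delta becomes -4; next final value 4; both end at 4.
Across all 28 domain points the two functions coincide.
verdict: equivalent


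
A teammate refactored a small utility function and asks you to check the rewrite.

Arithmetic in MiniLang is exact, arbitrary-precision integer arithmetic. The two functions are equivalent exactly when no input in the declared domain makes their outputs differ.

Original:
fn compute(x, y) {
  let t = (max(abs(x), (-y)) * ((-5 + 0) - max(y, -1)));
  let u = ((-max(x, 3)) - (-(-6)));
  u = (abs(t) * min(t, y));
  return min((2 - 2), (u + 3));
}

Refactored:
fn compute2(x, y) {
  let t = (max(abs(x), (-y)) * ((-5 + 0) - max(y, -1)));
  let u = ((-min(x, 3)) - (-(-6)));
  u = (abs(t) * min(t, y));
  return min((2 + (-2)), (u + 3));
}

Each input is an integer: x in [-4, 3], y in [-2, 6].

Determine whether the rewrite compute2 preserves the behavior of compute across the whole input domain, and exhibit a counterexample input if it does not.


The one real change (`max(x, 3)` became `min(x, 3)`) has no effect anywhere in the declared ranges; all 72 inputs agree.
verdict: equivalent


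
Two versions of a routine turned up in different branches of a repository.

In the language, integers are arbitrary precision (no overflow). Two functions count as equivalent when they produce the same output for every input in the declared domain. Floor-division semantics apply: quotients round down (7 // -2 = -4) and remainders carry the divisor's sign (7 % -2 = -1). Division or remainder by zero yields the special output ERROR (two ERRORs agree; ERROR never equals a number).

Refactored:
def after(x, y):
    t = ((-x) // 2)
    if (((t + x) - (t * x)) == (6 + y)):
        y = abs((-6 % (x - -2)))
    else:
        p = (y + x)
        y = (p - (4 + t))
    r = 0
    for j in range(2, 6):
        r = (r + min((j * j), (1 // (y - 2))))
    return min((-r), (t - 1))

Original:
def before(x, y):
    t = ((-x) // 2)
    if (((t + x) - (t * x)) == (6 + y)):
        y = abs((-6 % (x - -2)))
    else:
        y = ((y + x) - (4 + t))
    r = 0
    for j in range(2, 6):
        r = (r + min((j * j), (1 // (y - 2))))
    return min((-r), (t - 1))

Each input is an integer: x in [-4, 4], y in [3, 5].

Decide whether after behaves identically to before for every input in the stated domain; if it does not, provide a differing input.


This is a faithful refactor — statement counts differ; local variable names differ, but the computed results match everywhere.
As a probe, take x=4, y=5: before runs t = -2; (((t + x) - (t * x)) == (6 + y)) -> false; y = 7; r = 0; [j=2]; r = 0; [j=3]; r = 0; [j=4]; r = 0; [j=5]; r = 0; return -3; after runs t = -2; (((t + x) - (t * x)) == (6 + y)) -> false; p = 9; y = 7; r = 0; [j=2]; r = 0; [j=3]; r = 0; [j=4]; r = 0; [j=5]; r = 0; return -3; both end at -3.
Across all 27 domain points the two functions coincide.
verdict: equivalent


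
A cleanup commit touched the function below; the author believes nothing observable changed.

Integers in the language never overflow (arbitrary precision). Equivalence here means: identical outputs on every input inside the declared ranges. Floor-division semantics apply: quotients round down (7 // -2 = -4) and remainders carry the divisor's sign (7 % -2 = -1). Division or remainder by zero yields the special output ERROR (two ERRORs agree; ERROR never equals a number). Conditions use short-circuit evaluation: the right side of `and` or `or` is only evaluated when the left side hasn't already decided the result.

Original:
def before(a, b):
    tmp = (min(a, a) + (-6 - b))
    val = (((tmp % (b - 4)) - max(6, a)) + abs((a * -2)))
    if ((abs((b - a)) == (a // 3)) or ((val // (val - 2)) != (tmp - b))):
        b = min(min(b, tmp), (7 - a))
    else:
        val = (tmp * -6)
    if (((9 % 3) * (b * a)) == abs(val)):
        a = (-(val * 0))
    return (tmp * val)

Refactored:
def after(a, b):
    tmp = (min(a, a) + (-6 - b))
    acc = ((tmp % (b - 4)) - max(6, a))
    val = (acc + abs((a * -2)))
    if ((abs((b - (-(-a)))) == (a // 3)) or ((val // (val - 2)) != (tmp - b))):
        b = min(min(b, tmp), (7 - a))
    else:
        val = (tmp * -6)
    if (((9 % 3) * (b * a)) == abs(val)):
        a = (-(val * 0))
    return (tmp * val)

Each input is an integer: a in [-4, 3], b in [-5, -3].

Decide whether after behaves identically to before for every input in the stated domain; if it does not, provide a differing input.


The two are interchangeable: statement counts differ; local variable names differ, and every declared input agrees.
As a probe, take a=-2, b=-4: before runs tmp becomes -4; next val becomes -6; next ((abs((b - a)) == (a // 3)) or ((val // (val - 2)) != (tmp - b))) evaluates to false; next val becomes 24; next (((9 % 3) * (b * a)) == abs(val)) evaluates to false; next final value -96; after runs tmp becomes -4; next acc becomes -10; next val becomes -6; next ((abs((b - (-(-a)))) == (a // 3)) or ((val // (val - 2)) != (tmp - b))) evaluates to false; next val becomes 24; next (((9 % 3) * (b * a)) == abs(val)) evaluates to false; next final value -96; both end at -96.
Across all 24 domain points the two functions coincide.
verdict: equivalent


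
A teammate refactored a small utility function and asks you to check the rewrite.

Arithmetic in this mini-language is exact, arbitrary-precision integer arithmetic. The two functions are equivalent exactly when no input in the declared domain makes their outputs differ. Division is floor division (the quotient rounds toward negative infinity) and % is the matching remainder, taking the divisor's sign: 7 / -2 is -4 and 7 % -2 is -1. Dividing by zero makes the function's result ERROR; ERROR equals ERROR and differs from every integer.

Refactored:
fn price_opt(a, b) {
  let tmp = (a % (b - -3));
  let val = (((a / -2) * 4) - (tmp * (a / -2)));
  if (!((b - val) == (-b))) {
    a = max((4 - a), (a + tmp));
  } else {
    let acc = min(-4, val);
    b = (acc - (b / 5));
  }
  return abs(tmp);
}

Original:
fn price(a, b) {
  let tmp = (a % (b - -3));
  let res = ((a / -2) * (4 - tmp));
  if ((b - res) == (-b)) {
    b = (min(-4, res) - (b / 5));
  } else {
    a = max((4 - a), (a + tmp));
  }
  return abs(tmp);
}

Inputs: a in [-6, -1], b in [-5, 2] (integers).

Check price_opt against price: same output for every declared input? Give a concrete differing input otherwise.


Differences: local variable names differ, and boolean connective usage differs, and statement counts differ, and constant usage differs, and arithmetic usage differs — yet all 48 inputs agree.
verdict: equivalent


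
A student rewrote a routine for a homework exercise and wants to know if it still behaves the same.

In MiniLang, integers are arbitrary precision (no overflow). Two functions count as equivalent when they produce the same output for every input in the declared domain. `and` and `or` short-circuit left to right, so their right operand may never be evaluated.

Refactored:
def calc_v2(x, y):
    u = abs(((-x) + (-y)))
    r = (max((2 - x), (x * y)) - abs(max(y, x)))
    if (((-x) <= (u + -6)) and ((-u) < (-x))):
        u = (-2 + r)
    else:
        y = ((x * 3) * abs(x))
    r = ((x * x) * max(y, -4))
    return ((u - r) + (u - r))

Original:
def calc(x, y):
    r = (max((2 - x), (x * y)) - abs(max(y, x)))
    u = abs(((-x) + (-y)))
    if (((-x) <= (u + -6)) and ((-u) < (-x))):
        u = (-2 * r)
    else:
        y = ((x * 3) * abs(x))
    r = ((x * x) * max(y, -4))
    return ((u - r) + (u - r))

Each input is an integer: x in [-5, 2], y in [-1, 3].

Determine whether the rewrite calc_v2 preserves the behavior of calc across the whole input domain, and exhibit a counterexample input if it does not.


Run the pair on x=2, y=2.
calc: r = 2; u = 4; (((-x) <= (u + -6)) and ((-u) < (-x))) -> true; u = -4; r = 8; return -24
calc_v2: u = 4; r = 2; (((-x) <= (u + -6)) and ((-u) < (-x))) -> true; u = 0; r = 8; return -16
-24 vs -16 — the two versions disagree here.
verdict: not equivalent; witness: x=2, y=2


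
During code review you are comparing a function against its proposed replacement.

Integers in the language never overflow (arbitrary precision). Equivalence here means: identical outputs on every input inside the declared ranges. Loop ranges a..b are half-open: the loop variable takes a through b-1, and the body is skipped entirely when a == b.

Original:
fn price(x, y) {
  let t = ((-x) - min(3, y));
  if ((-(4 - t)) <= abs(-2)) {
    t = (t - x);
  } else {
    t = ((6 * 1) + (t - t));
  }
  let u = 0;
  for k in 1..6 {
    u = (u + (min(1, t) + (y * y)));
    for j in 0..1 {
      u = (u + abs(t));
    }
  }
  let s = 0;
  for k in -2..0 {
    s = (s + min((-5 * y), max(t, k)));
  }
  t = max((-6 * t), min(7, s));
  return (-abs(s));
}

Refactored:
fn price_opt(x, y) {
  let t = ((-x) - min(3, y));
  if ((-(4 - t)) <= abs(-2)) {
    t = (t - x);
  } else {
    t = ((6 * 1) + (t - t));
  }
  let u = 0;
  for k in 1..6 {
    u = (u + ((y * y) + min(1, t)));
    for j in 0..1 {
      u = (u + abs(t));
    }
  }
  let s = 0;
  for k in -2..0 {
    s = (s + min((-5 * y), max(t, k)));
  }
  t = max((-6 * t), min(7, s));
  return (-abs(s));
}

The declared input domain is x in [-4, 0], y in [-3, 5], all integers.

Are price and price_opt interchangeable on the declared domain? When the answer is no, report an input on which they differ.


This is a faithful refactor — same computation, different form, but the computed results match everywhere.
One worked example (x=0, y=-3) — price: t = 3; ((-(4 - t)) <= abs(-2)) -> true; t = 3; u = 0; [k=1]; u = 10; [j=0]; u = 13; [k=2]; u = 23; [j=0]; u = 26; [k=3]; u = 36; [j=0]; u = 39; [k=4]; u = 49; [j=0]; u = 52; [k=5]; u = 62; [j=0]; u = 65; s = 0; [k=-2]; s = 3; [k=-1]; s = 6; t = 6; return -6; price_opt: t = 3; ((-(4 - t)) <= abs(-2)) -> true; t = 3; u = 0; [k=1]; u = 10; [j=0]; u = 13; [k=2]; u = 23; [j=0]; u = 26; [k=3]; u = 36; [j=0]; u = 39; [k=4]; u = 49; [j=0]; u = 52; [k=5]; u = 62; [j=0]; u = 65; s = 0; [k=-2]; s = 3; [k=-1]; s = 6; t = 6; return -6; agreement on -6.
An exhaustive pass over the 45 declared inputs shows identical outputs.
verdict: equivalent


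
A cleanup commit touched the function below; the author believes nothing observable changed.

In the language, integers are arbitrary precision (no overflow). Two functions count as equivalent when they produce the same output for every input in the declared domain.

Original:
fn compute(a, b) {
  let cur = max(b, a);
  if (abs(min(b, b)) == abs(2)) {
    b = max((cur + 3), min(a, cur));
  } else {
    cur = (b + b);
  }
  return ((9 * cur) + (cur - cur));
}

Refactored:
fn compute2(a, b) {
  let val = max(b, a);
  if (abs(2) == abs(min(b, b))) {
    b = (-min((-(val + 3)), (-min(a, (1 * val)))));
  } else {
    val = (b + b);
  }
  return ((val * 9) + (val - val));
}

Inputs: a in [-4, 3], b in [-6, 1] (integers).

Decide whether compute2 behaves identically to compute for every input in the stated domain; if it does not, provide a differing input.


This is a faithful refactor — arithmetic usage differs, local variable names differ, constant usage differs, min/max/abs usage differs, but the computed results match everywhere.
Spot check at a=3, b=0 — compute: cur becomes 3; next (abs(min(b, b)) == abs(2)) evaluates to false; next cur becomes 0; next final value 0. compute2: val becomes 3; next (abs(2) == abs(min(b, b))) evaluates to false; next val becomes 0; next final value 0. Both give 0.
An exhaustive pass over the 64 declared inputs shows identical outputs.
verdict: equivalent


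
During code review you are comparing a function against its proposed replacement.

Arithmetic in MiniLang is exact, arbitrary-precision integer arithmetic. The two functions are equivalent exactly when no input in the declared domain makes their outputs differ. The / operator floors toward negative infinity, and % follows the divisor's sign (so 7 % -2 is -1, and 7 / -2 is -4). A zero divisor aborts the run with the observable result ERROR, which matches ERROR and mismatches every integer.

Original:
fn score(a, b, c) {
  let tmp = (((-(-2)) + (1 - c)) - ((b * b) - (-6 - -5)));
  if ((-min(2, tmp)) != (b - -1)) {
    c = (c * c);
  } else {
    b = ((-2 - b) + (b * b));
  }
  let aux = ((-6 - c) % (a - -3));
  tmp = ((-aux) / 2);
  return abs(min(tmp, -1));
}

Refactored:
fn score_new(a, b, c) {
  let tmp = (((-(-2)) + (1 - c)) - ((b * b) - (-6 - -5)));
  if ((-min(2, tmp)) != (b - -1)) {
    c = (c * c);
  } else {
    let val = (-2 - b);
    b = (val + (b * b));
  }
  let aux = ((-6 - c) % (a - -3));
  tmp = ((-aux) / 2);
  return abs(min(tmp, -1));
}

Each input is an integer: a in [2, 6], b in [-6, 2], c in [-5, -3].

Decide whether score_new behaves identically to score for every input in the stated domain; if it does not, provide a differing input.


Side by side, the visible changes include: local variable names differ; and statement counts differ.
Spot check at a=4, b=-2, c=-5 — score: tmp=3, then ((-min(2, tmp)) != (b - -1)) is true, then c=25, then aux=4, then tmp=-2, then returns 2. score_new: tmp=3, then ((-min(2, tmp)) != (b - -1)) is true, then c=25, then aux=4, then tmp=-2, then returns 2. Both give 2.
An exhaustive pass over the 135 declared inputs shows identical outputs.
verdict: equivalent


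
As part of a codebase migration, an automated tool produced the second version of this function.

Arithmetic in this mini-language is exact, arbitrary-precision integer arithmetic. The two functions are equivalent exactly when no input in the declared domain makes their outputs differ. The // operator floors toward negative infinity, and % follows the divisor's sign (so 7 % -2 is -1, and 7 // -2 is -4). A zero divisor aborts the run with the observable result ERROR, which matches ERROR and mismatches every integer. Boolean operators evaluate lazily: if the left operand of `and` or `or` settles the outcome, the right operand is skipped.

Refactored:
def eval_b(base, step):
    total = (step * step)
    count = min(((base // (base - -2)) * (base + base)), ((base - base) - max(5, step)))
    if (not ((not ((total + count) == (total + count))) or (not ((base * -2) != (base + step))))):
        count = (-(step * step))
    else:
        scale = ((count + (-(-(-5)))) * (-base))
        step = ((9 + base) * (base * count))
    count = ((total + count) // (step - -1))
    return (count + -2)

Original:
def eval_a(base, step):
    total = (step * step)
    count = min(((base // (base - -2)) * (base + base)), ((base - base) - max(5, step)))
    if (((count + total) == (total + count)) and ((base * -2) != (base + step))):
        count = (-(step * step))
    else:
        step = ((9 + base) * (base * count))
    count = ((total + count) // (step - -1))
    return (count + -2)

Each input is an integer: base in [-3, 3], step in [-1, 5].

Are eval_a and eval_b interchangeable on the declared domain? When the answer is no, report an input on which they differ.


This is a faithful refactor — statement counts differ; and arithmetic usage differs; and boolean connective usage differs; and constant usage differs; and local variable names differ, but the computed results match everywhere.
As a probe, take base=2, step=3: eval_a runs total := 9 | count := -5 | (((count + total) == (total + count)) and ((base * -2) != (base + step))): true | count := -9 | count := 0 | result -2; eval_b runs total := 9 | count := -5 | (not ((not ((total + count) == (total + count))) or (not ((base * -2) != (base + step))))): true | count := -9 | count := 0 | result -2; both end at -2.
Across all 49 domain points the two functions coincide.
verdict: equivalent


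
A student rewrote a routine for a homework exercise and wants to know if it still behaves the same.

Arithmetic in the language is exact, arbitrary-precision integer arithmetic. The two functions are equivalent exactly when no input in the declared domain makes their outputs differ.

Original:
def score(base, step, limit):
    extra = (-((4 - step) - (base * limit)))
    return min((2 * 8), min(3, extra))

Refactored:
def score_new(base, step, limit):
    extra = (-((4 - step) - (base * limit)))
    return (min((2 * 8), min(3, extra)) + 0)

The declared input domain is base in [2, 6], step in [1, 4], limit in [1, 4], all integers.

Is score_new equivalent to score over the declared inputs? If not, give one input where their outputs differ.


Behavior is preserved: although arithmetic usage differs, and constant usage differs, the outputs never diverge.
As a probe, take base=3, step=2, limit=2: score runs extra = 4; return 3; score_new runs extra = 4; return 3; both end at 3.
Sweeping the whole domain (80 inputs) finds no disagreement.
verdict: equivalent


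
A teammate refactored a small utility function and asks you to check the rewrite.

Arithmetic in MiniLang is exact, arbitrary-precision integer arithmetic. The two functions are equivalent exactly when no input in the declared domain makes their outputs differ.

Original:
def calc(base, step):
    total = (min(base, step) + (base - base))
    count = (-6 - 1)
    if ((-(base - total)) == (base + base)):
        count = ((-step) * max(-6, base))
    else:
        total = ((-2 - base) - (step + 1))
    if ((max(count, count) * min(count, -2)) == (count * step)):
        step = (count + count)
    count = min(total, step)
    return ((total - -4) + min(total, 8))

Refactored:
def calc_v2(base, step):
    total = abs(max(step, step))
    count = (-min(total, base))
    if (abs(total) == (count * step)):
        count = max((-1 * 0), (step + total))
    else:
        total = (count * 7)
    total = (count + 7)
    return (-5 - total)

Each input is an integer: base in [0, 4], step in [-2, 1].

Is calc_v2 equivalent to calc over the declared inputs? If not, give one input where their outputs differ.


There is a counterexample at base=0, step=-2: 2 on one side, -12 on the other.
calc: total becomes -2; next count becomes -7; next ((-(base - total)) == (base + base)) evaluates to false; next total becomes -1; next ((max(count, count) * min(count, -2)) == (count * step)) evaluates to false; next count becomes -2; next final value 2
calc_v2: total becomes 2; next count becomes 0; next (abs(total) == (count * step)) evaluates to false; next total becomes 0; next total becomes 7; next final value -12
verdict: not equivalent; witness: base=0, step=-2
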